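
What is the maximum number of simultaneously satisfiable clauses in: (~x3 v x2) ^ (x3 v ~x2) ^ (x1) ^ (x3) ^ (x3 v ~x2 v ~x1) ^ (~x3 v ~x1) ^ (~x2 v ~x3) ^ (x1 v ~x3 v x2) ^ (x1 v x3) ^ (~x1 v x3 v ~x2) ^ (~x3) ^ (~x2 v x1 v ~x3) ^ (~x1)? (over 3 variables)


Enumerate all 8 truth assignments.
For each, count how many of the 13 clauses are satisfied.
The formula is not fully satisfiable, so the maximum is below 13.
Maximum simultaneously satisfiable clauses = 11.

11


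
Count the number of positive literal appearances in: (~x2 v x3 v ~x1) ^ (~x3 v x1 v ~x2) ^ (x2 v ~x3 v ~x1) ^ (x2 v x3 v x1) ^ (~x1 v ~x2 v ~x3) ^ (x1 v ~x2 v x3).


Scan each clause for unnegated literals.
Clause 1: 1 positive; Clause 2: 1 positive; Clause 3: 1 positive; Clause 4: 3 positive; Clause 5: 0 positive; Clause 6: 2 positive.
Total positive literal occurrences = 8.

8


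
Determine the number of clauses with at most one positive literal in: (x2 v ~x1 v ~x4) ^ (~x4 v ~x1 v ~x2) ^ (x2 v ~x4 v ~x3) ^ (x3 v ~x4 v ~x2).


A Horn clause has at most one positive literal.
Clause 1: 1 positive lit(s) -> Horn
Clause 2: 0 positive lit(s) -> Horn
Clause 3: 1 positive lit(s) -> Horn
Clause 4: 1 positive lit(s) -> Horn
Total Horn clauses = 4.

4


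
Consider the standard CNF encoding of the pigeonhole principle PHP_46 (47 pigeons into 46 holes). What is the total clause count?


The PHP encoding has two parts:
1) At-least-one-hole clauses: 47 (one per pigeon, each with 46 literals).
2) At-most-one-pigeon-per-hole clauses: 46 holes * C(47,2) = 46 * 1081 = 49726.
Total clauses = 47 + 49726 = 49773.

49773


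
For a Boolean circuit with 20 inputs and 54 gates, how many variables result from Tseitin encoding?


The Tseitin transformation introduces one auxiliary variable per gate.
Total variables = inputs + gates = 20 + 54 = 74.

74


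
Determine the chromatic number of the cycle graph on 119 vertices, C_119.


An odd cycle cannot be 2-colored: alternating two colors around the cycle returns to the start with a conflict.
Since 119 is odd, three colors are required (and three suffice).
Chromatic number = 3.

3


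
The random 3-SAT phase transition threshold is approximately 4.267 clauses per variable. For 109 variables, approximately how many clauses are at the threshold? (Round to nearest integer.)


The 3-SAT phase transition occurs at approximately 4.267 clauses per variable.
m = 4.267 * 109 = 465.103.
Rounded to nearest integer: 465.

465


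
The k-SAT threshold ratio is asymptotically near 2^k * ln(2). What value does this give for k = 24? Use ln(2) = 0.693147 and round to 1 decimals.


Using the asymptotic formula: threshold ~ 2^k * ln(2).
2^24 = 16777216.
16777216 * 0.693147 = 11629076.9.

11629076.9


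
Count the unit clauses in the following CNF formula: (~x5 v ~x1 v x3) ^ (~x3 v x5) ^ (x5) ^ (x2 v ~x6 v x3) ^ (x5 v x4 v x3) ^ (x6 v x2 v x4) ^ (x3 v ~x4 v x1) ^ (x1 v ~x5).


A unit clause contains exactly one literal.
Unit clauses found: (x5).
Count = 1.

1


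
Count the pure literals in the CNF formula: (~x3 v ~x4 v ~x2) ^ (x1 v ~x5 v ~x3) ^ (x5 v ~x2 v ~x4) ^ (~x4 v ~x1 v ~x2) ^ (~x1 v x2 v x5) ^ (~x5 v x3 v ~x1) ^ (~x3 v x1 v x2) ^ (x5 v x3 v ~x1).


A pure literal appears in only one polarity across all clauses.
Pure literals: x4 (negative only).
Count = 1.

1


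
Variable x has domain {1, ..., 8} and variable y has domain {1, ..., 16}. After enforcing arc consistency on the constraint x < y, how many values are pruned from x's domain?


For the constraint x < y, x needs a supporting value in y's domain.
x can be at most 15 (one less than y's maximum).
Valid x values from domain: 8 out of 8.
Pruned = 8 - 8 = 0.

0


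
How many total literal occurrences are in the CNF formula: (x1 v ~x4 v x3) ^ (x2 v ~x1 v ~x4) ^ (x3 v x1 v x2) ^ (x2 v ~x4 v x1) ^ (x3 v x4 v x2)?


Clause lengths: 3, 3, 3, 3, 3.
Sum = 3 + 3 + 3 + 3 + 3 = 15.

15


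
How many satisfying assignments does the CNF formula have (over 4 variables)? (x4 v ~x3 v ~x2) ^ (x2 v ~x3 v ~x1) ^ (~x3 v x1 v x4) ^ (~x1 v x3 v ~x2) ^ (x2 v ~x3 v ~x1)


Enumerate all 16 truth assignments over 4 variables.
Test each against every clause.
Satisfying assignments found: 9.

9


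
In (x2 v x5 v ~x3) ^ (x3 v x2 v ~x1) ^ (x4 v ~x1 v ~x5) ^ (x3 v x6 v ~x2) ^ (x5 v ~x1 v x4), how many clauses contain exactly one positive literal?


A definite clause has exactly one positive literal.
Clause 1: 2 positive -> not definite
Clause 2: 2 positive -> not definite
Clause 3: 1 positive -> definite
Clause 4: 2 positive -> not definite
Clause 5: 2 positive -> not definite
Definite clause count = 1.

1


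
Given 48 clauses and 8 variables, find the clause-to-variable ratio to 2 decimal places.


Clause-to-variable ratio = clauses / variables.
48 / 8 = 6.0.

6.0


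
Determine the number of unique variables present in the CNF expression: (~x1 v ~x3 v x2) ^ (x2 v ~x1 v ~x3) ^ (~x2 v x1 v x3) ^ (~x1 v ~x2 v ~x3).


Identify each distinct variable in the formula.
Variables found: x1, x2, x3.
Total distinct variables = 3.

3


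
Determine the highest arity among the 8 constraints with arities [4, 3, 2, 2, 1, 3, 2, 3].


The arities are: 4, 3, 2, 2, 1, 3, 2, 3.
Scan for the maximum value.
Maximum arity = 4.

4


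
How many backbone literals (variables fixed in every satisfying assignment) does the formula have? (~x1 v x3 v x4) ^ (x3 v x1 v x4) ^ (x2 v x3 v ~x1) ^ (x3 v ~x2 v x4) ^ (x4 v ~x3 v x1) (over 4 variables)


Find all satisfying assignments: 9 model(s).
Check which variables have the same value in every model.
No variable is fixed across all models.
Backbone size = 0.

0


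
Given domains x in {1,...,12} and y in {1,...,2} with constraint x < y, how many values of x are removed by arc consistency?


For the constraint x < y, x needs a supporting value in y's domain.
x can be at most 1 (one less than y's maximum).
Valid x values from domain: 1 out of 12.
Pruned = 12 - 1 = 11.

11


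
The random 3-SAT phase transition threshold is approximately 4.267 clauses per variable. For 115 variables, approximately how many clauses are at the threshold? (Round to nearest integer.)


The 3-SAT phase transition occurs at approximately 4.267 clauses per variable.
m = 4.267 * 115 = 490.705.
Rounded to nearest integer: 491.

491


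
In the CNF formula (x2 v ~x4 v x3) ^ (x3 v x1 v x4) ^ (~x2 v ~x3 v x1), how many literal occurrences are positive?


Scan each clause for unnegated literals.
Clause 1: 2 positive; Clause 2: 3 positive; Clause 3: 1 positive.
Total positive literal occurrences = 6.

6


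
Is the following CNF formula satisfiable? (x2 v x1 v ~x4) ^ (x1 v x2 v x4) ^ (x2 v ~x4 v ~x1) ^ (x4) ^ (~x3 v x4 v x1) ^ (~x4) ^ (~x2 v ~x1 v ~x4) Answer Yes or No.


Check all 16 possible truth assignments.
Number of satisfying assignments found: 0.
The formula is unsatisfiable.

No


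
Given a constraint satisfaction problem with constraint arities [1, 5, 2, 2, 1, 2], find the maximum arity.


The arities are: 1, 5, 2, 2, 1, 2.
Scan for the maximum value.
Maximum arity = 5.

5


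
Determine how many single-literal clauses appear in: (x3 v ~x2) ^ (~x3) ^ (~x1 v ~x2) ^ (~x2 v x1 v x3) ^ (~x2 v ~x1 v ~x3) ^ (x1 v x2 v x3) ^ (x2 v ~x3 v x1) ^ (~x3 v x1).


A unit clause contains exactly one literal.
Unit clauses found: (~x3).
Count = 1.

1


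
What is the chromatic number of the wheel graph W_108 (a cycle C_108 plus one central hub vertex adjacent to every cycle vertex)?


W_108 consists of the cycle C_108 together with a hub vertex adjacent to every cycle vertex.
The cycle C_108 needs 2 colors (even cycle -> 2).
The hub is adjacent to every cycle vertex, so it must receive a new color distinct from all of them.
Chromatic number = 2 + 1 = 3.

3


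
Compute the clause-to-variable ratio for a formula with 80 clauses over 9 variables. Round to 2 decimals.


Clause-to-variable ratio = clauses / variables.
80 / 9 = 8.89.

8.89


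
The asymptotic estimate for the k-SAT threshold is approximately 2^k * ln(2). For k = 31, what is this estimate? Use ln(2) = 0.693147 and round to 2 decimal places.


Using the asymptotic formula: threshold ~ 2^k * ln(2).
2^31 = 2147483648.
2147483648 * 0.693147 = 1488521848.16.

1488521848.16


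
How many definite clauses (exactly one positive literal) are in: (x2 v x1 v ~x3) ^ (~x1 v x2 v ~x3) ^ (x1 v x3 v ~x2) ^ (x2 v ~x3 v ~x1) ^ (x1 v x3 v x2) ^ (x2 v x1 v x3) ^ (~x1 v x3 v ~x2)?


A definite clause has exactly one positive literal.
Clause 1: 2 positive -> not definite
Clause 2: 1 positive -> definite
Clause 3: 2 positive -> not definite
Clause 4: 1 positive -> definite
Clause 5: 3 positive -> not definite
Clause 6: 3 positive -> not definite
Clause 7: 1 positive -> definite
Definite clause count = 3.

3


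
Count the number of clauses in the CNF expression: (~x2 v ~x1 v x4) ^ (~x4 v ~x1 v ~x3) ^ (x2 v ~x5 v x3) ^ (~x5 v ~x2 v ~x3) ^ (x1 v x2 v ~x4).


Each group enclosed in parentheses joined by ^ is one clause.
Counting the conjuncts: 5 clauses.

5


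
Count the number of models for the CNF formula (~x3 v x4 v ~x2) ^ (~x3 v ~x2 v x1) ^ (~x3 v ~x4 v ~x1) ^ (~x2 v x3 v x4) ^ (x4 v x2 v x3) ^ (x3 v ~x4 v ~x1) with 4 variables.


Enumerate all 16 truth assignments over 4 variables.
Test each against every clause.
Satisfying assignments found: 5.

5


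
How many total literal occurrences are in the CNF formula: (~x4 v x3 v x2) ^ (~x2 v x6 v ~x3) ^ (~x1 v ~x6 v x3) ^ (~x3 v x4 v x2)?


Clause lengths: 3, 3, 3, 3.
Sum = 3 + 3 + 3 + 3 = 12.

12


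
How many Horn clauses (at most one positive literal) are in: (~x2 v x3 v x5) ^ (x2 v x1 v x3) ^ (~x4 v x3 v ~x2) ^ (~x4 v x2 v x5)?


A Horn clause has at most one positive literal.
Clause 1: 2 positive lit(s) -> not Horn
Clause 2: 3 positive lit(s) -> not Horn
Clause 3: 1 positive lit(s) -> Horn
Clause 4: 2 positive lit(s) -> not Horn
Total Horn clauses = 1.

1


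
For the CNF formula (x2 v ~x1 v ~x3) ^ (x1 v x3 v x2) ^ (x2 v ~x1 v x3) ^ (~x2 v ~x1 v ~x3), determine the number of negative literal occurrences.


Scan each clause for negated literals.
Clause 1: 2 negative; Clause 2: 0 negative; Clause 3: 1 negative; Clause 4: 3 negative.
Total negative literal occurrences = 6.

6


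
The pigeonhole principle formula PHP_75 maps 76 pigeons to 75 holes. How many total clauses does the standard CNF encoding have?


The PHP encoding has two parts:
1) At-least-one-hole clauses: 76 (one per pigeon, each with 75 literals).
2) At-most-one-pigeon-per-hole clauses: 75 holes * C(76,2) = 75 * 2850 = 213750.
Total clauses = 76 + 213750 = 213826.

213826


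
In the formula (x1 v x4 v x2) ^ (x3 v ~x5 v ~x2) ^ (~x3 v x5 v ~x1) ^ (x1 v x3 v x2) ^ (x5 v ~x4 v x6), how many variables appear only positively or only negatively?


A pure literal appears in only one polarity across all clauses.
Pure literals: x6 (positive only).
Count = 1.

1


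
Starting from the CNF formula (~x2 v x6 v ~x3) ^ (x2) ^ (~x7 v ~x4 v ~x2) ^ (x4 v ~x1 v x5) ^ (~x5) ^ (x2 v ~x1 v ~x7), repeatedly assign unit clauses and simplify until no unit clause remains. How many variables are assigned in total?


Unit propagation repeatedly assigns the literal in any unit clause, then simplifies.
Assignments in order: x2 = T, x5 = F.
No further unit clauses remain.
Total variables assigned = 2.

2


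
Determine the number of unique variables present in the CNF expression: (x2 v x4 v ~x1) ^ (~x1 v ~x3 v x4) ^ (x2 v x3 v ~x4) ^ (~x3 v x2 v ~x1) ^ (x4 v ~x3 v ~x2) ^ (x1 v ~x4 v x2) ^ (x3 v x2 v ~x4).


Identify each distinct variable in the formula.
Variables found: x1, x2, x3, x4.
Total distinct variables = 4.

4


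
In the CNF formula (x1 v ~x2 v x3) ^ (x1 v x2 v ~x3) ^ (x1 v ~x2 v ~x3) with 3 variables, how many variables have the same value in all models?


Find all satisfying assignments: 5 model(s).
Check which variables have the same value in every model.
No variable is fixed across all models.
Backbone size = 0.

0


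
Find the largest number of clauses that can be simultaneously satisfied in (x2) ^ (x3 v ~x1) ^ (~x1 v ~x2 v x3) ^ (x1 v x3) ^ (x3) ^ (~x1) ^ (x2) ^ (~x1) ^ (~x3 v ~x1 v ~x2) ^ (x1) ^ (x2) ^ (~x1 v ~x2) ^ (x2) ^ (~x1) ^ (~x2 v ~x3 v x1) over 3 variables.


Enumerate all 8 truth assignments.
For each, count how many of the 15 clauses are satisfied.
The formula is not fully satisfiable, so the maximum is below 15.
Maximum simultaneously satisfiable clauses = 13.

13


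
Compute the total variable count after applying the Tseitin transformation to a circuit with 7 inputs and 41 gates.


The Tseitin transformation introduces one auxiliary variable per gate.
Total variables = inputs + gates = 7 + 41 = 48.

48


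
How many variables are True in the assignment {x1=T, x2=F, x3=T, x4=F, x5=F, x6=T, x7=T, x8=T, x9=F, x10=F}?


The weight is the number of variables assigned True.
True variables: x1, x3, x6, x7, x8.
Weight = 5.

5


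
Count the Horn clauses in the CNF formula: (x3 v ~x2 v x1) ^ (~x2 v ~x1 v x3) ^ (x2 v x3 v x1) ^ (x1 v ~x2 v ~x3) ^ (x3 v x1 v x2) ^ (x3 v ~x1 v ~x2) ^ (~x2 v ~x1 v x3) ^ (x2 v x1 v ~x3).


A Horn clause has at most one positive literal.
Clause 1: 2 positive lit(s) -> not Horn
Clause 2: 1 positive lit(s) -> Horn
Clause 3: 3 positive lit(s) -> not Horn
Clause 4: 1 positive lit(s) -> Horn
Clause 5: 3 positive lit(s) -> not Horn
Clause 6: 1 positive lit(s) -> Horn
Clause 7: 1 positive lit(s) -> Horn
Clause 8: 2 positive lit(s) -> not Horn
Total Horn clauses = 4.

4


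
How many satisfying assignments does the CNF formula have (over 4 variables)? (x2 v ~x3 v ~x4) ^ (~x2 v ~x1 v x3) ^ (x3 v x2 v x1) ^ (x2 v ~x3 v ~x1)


Enumerate all 16 truth assignments over 4 variables.
Test each against every clause.
Satisfying assignments found: 9.

9


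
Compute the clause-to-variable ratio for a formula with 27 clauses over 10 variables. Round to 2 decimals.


Clause-to-variable ratio = clauses / variables.
27 / 10 = 2.7.

2.7


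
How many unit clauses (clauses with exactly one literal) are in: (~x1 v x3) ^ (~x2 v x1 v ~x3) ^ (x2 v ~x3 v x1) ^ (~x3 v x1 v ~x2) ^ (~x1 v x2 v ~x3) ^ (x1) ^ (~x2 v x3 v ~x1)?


A unit clause contains exactly one literal.
Unit clauses found: (x1).
Count = 1.

1


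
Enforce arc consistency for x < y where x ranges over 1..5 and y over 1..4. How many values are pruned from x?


For the constraint x < y, x needs a supporting value in y's domain.
x can be at most 3 (one less than y's maximum).
Valid x values from domain: 3 out of 5.
Pruned = 5 - 3 = 2.

2


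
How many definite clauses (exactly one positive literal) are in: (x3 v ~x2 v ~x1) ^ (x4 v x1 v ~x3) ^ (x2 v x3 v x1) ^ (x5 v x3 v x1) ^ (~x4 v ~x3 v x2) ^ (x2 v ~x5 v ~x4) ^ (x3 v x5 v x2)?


A definite clause has exactly one positive literal.
Clause 1: 1 positive -> definite
Clause 2: 2 positive -> not definite
Clause 3: 3 positive -> not definite
Clause 4: 3 positive -> not definite
Clause 5: 1 positive -> definite
Clause 6: 1 positive -> definite
Clause 7: 3 positive -> not definite
Definite clause count = 3.

3


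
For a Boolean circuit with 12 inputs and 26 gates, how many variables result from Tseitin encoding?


The Tseitin transformation introduces one auxiliary variable per gate.
Total variables = inputs + gates = 12 + 26 = 38.

38


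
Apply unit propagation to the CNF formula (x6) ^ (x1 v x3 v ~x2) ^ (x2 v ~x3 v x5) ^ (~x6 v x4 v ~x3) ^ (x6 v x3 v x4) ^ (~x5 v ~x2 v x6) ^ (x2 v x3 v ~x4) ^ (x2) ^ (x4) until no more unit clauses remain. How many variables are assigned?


Unit propagation repeatedly assigns the literal in any unit clause, then simplifies.
Assignments in order: x6 = T, x2 = T, x4 = T.
No further unit clauses remain.
Total variables assigned = 3.

3


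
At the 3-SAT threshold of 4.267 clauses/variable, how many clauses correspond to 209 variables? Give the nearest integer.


The 3-SAT phase transition occurs at approximately 4.267 clauses per variable.
m = 4.267 * 209 = 891.803.
Rounded to nearest integer: 892.

892


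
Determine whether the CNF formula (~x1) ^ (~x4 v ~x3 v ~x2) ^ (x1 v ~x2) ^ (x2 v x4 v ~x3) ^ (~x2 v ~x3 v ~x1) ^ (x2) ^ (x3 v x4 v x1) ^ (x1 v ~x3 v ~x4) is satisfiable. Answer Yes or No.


Check all 16 possible truth assignments.
Number of satisfying assignments found: 0.
The formula is unsatisfiable.

No


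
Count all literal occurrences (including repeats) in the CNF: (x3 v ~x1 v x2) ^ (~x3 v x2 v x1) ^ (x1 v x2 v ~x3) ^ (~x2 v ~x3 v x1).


Clause lengths: 3, 3, 3, 3.
Sum = 3 + 3 + 3 + 3 = 12.

12


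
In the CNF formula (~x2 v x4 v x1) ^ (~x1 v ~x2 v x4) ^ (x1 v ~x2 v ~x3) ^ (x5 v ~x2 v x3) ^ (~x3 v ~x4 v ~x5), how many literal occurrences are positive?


Scan each clause for unnegated literals.
Clause 1: 2 positive; Clause 2: 1 positive; Clause 3: 1 positive; Clause 4: 2 positive; Clause 5: 0 positive.
Total positive literal occurrences = 6.

6


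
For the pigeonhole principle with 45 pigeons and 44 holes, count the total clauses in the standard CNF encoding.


The PHP encoding has two parts:
1) At-least-one-hole clauses: 45 (one per pigeon, each with 44 literals).
2) At-most-one-pigeon-per-hole clauses: 44 holes * C(45,2) = 44 * 990 = 43560.
Total clauses = 45 + 43560 = 43605.

43605


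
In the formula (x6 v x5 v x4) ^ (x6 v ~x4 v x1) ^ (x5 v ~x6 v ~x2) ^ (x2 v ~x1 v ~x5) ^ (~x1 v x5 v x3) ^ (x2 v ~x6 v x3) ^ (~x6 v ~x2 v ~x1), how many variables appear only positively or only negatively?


A pure literal appears in only one polarity across all clauses.
Pure literals: x3 (positive only).
Count = 1.

1


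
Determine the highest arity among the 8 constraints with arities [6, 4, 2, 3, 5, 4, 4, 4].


The arities are: 6, 4, 2, 3, 5, 4, 4, 4.
Scan for the maximum value.
Maximum arity = 6.

6


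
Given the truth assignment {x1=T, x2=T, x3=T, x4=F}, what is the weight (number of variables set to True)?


The weight is the number of variables assigned True.
True variables: x1, x2, x3.
Weight = 3.

3


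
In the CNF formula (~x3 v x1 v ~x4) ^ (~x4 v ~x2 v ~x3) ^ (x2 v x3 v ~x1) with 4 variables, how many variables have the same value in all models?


Find all satisfying assignments: 11 model(s).
Check which variables have the same value in every model.
No variable is fixed across all models.
Backbone size = 0.

0


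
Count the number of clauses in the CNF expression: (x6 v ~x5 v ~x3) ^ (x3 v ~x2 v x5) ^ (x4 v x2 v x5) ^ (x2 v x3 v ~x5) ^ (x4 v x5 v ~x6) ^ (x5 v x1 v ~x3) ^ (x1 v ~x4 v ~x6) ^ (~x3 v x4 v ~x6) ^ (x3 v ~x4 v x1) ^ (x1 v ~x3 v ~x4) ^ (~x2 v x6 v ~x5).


Each group enclosed in parentheses joined by ^ is one clause.
Counting the conjuncts: 11 clauses.

11


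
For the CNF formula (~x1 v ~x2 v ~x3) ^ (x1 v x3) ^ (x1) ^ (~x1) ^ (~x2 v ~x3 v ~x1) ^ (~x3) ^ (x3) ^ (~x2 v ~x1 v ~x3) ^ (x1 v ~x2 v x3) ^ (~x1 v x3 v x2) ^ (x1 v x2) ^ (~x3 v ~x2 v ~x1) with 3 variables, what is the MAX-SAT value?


Enumerate all 8 truth assignments.
For each, count how many of the 12 clauses are satisfied.
The formula is not fully satisfiable, so the maximum is below 12.
Maximum simultaneously satisfiable clauses = 10.

10


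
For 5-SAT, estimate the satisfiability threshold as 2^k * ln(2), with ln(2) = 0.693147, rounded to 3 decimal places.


Using the asymptotic formula: threshold ~ 2^k * ln(2).
2^5 = 32.
32 * 0.693147 = 22.181.

22.181


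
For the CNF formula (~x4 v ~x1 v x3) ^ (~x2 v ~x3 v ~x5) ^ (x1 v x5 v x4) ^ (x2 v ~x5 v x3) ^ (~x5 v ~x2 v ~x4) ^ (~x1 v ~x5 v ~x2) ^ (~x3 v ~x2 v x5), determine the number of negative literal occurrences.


Scan each clause for negated literals.
Clause 1: 2 negative; Clause 2: 3 negative; Clause 3: 0 negative; Clause 4: 1 negative; Clause 5: 3 negative; Clause 6: 3 negative; Clause 7: 2 negative.
Total negative literal occurrences = 14.

14


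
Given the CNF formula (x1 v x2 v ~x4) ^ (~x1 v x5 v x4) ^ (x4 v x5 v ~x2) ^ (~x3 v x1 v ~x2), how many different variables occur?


Identify each distinct variable in the formula.
Variables found: x1, x2, x3, x4, x5.
Total distinct variables = 5.

5


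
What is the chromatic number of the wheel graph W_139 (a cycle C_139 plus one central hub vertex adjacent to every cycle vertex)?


W_139 consists of the cycle C_139 together with a hub vertex adjacent to every cycle vertex.
The cycle C_139 needs 3 colors (odd cycle -> 3).
The hub is adjacent to every cycle vertex, so it must receive a new color distinct from all of them.
Chromatic number = 3 + 1 = 4.

4


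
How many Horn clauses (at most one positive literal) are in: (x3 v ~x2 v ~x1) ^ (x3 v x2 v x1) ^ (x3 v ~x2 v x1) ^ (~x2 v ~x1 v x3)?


A Horn clause has at most one positive literal.
Clause 1: 1 positive lit(s) -> Horn
Clause 2: 3 positive lit(s) -> not Horn
Clause 3: 2 positive lit(s) -> not Horn
Clause 4: 1 positive lit(s) -> Horn
Total Horn clauses = 2.

2


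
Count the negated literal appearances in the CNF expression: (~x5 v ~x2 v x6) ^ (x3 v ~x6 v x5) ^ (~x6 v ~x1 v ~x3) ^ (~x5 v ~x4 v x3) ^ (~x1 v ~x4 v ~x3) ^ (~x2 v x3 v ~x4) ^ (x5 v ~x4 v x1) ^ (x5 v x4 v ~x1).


Scan each clause for negated literals.
Clause 1: 2 negative; Clause 2: 1 negative; Clause 3: 3 negative; Clause 4: 2 negative; Clause 5: 3 negative; Clause 6: 2 negative; Clause 7: 1 negative; Clause 8: 1 negative.
Total negative literal occurrences = 15.

15


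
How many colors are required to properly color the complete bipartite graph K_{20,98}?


K_{20,98} is bipartite by definition: the two parts are independent sets, with every edge crossing between them.
Color all vertices in one part with color 1 and all vertices in the other part with color 2.
Since the graph has at least one edge, one color does not suffice.
Chromatic number = 2.

2


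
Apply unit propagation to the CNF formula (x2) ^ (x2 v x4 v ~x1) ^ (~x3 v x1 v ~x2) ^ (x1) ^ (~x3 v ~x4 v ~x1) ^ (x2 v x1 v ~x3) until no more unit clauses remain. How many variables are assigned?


Unit propagation repeatedly assigns the literal in any unit clause, then simplifies.
Assignments in order: x2 = T, x1 = T.
No further unit clauses remain.
Total variables assigned = 2.

2


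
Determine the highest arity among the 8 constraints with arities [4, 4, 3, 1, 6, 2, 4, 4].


The arities are: 4, 4, 3, 1, 6, 2, 4, 4.
Scan for the maximum value.
Maximum arity = 6.

6


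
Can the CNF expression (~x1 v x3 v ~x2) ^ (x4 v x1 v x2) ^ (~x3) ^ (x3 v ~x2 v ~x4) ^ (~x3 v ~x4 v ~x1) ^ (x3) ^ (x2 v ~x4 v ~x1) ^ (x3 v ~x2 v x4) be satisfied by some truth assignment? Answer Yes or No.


Check all 16 possible truth assignments.
Number of satisfying assignments found: 0.
The formula is unsatisfiable.

No


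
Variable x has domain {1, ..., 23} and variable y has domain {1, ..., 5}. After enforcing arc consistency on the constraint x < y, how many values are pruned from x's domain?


For the constraint x < y, x needs a supporting value in y's domain.
x can be at most 4 (one less than y's maximum).
Valid x values from domain: 4 out of 23.
Pruned = 23 - 4 = 19.

19


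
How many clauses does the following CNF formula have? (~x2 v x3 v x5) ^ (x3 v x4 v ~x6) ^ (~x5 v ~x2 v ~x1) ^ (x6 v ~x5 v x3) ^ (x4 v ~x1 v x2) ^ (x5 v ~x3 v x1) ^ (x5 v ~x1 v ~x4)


Each group enclosed in parentheses joined by ^ is one clause.
Counting the conjuncts: 7 clauses.

7


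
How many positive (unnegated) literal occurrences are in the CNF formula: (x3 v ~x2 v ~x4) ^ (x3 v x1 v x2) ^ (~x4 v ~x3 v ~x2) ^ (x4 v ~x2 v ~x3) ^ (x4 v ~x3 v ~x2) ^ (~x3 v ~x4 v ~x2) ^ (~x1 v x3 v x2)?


Scan each clause for unnegated literals.
Clause 1: 1 positive; Clause 2: 3 positive; Clause 3: 0 positive; Clause 4: 1 positive; Clause 5: 1 positive; Clause 6: 0 positive; Clause 7: 2 positive.
Total positive literal occurrences = 8.

8


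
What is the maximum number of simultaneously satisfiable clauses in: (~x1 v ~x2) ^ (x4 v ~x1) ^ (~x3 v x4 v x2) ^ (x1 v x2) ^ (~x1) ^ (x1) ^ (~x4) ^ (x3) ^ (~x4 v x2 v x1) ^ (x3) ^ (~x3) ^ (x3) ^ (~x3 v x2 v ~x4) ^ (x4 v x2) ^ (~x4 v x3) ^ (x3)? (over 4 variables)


Enumerate all 16 truth assignments.
For each, count how many of the 16 clauses are satisfied.
The formula is not fully satisfiable, so the maximum is below 16.
Maximum simultaneously satisfiable clauses = 14.

14


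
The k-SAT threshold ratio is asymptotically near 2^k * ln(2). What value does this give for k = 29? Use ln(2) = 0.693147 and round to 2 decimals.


Using the asymptotic formula: threshold ~ 2^k * ln(2).
2^29 = 536870912.
536870912 * 0.693147 = 372130462.04.

372130462.04


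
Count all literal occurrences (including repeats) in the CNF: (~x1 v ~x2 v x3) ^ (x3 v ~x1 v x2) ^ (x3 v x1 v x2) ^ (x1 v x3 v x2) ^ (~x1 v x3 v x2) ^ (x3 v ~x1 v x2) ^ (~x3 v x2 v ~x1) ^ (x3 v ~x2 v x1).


Clause lengths: 3, 3, 3, 3, 3, 3, 3, 3.
Sum = 3 + 3 + 3 + 3 + 3 + 3 + 3 + 3 = 24.

24


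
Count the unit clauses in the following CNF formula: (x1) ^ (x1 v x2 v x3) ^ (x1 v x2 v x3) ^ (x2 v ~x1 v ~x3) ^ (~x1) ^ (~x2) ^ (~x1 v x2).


A unit clause contains exactly one literal.
Unit clauses found: (x1), (~x1), (~x2).
Count = 3.

3


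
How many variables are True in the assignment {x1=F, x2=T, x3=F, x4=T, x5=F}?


The weight is the number of variables assigned True.
True variables: x2, x4.
Weight = 2.

2


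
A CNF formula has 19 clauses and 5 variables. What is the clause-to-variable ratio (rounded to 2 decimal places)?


Clause-to-variable ratio = clauses / variables.
19 / 5 = 3.8.

3.8


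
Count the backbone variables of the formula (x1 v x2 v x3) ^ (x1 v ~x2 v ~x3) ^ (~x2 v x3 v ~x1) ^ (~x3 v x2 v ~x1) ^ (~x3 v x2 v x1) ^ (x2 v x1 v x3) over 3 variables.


Find all satisfying assignments: 3 model(s).
Check which variables have the same value in every model.
No variable is fixed across all models.
Backbone size = 0.

0


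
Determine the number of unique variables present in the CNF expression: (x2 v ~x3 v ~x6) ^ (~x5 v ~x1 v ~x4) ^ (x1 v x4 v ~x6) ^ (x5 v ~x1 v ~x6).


Identify each distinct variable in the formula.
Variables found: x1, x2, x3, x4, x5, x6.
Total distinct variables = 6.

6


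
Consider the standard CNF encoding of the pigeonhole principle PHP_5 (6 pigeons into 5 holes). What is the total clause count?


The PHP encoding has two parts:
1) At-least-one-hole clauses: 6 (one per pigeon, each with 5 literals).
2) At-most-one-pigeon-per-hole clauses: 5 holes * C(6,2) = 5 * 15 = 75.
Total clauses = 6 + 75 = 81.

81


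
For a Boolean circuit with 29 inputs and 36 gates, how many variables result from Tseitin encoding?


The Tseitin transformation introduces one auxiliary variable per gate.
Total variables = inputs + gates = 29 + 36 = 65.

65


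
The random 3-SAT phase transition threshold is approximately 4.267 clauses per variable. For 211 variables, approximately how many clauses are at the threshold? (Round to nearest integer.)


The 3-SAT phase transition occurs at approximately 4.267 clauses per variable.
m = 4.267 * 211 = 900.337.
Rounded to nearest integer: 900.

900


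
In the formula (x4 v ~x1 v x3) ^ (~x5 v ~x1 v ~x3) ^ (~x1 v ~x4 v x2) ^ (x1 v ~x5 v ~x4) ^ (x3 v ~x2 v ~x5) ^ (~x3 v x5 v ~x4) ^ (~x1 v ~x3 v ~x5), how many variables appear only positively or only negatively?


A pure literal appears in only one polarity across all clauses.
No pure literals found.
Count = 0.

0


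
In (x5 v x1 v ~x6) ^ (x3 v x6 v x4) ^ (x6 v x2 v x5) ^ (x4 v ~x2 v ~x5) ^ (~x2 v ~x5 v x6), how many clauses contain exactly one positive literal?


A definite clause has exactly one positive literal.
Clause 1: 2 positive -> not definite
Clause 2: 3 positive -> not definite
Clause 3: 3 positive -> not definite
Clause 4: 1 positive -> definite
Clause 5: 1 positive -> definite
Definite clause count = 2.

2


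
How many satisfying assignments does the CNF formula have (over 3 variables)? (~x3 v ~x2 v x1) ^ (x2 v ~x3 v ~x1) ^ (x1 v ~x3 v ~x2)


Enumerate all 8 truth assignments over 3 variables.
Test each against every clause.
Satisfying assignments found: 6.

6


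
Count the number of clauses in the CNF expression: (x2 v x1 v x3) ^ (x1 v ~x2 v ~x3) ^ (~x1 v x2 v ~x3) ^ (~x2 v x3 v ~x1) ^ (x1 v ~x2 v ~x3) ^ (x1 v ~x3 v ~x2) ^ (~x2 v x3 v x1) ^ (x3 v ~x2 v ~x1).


Each group enclosed in parentheses joined by ^ is one clause.
Counting the conjuncts: 8 clauses.

8


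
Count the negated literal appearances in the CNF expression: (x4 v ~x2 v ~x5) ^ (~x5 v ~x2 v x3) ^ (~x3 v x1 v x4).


Scan each clause for negated literals.
Clause 1: 2 negative; Clause 2: 2 negative; Clause 3: 1 negative.
Total negative literal occurrences = 5.

5


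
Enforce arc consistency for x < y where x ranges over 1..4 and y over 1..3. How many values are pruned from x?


For the constraint x < y, x needs a supporting value in y's domain.
x can be at most 2 (one less than y's maximum).
Valid x values from domain: 2 out of 4.
Pruned = 4 - 2 = 2.

2


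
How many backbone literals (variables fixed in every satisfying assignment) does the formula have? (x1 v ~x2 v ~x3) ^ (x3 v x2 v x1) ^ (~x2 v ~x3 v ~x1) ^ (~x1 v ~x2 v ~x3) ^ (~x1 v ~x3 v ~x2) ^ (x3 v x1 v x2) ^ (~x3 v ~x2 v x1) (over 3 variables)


Find all satisfying assignments: 5 model(s).
Check which variables have the same value in every model.
No variable is fixed across all models.
Backbone size = 0.

0


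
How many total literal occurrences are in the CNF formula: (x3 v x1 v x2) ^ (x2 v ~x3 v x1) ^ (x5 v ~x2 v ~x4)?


Clause lengths: 3, 3, 3.
Sum = 3 + 3 + 3 = 9.

9


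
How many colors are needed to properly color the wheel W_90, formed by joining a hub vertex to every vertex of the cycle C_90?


W_90 consists of the cycle C_90 together with a hub vertex adjacent to every cycle vertex.
The cycle C_90 needs 2 colors (even cycle -> 2).
The hub is adjacent to every cycle vertex, so it must receive a new color distinct from all of them.
Chromatic number = 2 + 1 = 3.

3


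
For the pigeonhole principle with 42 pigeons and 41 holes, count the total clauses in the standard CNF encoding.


The PHP encoding has two parts:
1) At-least-one-hole clauses: 42 (one per pigeon, each with 41 literals).
2) At-most-one-pigeon-per-hole clauses: 41 holes * C(42,2) = 41 * 861 = 35301.
Total clauses = 42 + 35301 = 35343.

35343


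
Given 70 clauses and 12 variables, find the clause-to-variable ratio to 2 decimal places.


Clause-to-variable ratio = clauses / variables.
70 / 12 = 5.83.

5.83


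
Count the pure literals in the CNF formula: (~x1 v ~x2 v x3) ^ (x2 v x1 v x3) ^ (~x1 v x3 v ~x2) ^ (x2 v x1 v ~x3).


A pure literal appears in only one polarity across all clauses.
No pure literals found.
Count = 0.

0


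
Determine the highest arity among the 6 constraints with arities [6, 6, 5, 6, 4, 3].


The arities are: 6, 6, 5, 6, 4, 3.
Scan for the maximum value.
Maximum arity = 6.

6


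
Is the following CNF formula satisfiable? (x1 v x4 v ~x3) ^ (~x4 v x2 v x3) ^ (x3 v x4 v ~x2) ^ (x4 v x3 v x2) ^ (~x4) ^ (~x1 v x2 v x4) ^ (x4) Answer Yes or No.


Check all 16 possible truth assignments.
Number of satisfying assignments found: 0.
The formula is unsatisfiable.

No


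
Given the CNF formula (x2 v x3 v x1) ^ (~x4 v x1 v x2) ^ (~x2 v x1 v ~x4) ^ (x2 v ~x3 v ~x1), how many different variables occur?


Identify each distinct variable in the formula.
Variables found: x1, x2, x3, x4.
Total distinct variables = 4.

4


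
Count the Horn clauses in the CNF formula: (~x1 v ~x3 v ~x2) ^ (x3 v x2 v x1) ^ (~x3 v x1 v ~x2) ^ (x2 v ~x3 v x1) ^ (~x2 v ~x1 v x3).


A Horn clause has at most one positive literal.
Clause 1: 0 positive lit(s) -> Horn
Clause 2: 3 positive lit(s) -> not Horn
Clause 3: 1 positive lit(s) -> Horn
Clause 4: 2 positive lit(s) -> not Horn
Clause 5: 1 positive lit(s) -> Horn
Total Horn clauses = 3.

3


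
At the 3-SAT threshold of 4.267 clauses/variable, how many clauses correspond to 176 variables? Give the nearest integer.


The 3-SAT phase transition occurs at approximately 4.267 clauses per variable.
m = 4.267 * 176 = 750.992.
Rounded to nearest integer: 751.

751


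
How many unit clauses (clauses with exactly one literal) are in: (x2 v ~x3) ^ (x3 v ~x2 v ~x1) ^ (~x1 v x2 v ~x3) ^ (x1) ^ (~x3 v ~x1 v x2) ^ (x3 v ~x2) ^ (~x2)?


A unit clause contains exactly one literal.
Unit clauses found: (x1), (~x2).
Count = 2.

2


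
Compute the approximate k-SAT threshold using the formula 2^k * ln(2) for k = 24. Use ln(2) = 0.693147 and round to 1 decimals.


Using the asymptotic formula: threshold ~ 2^k * ln(2).
2^24 = 16777216.
16777216 * 0.693147 = 11629076.9.

11629076.9


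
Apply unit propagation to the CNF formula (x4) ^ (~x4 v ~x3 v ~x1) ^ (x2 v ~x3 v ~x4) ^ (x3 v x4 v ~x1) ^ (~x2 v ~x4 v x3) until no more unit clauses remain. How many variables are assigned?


Unit propagation repeatedly assigns the literal in any unit clause, then simplifies.
Assignments in order: x4 = T.
No further unit clauses remain.
Total variables assigned = 1.

1


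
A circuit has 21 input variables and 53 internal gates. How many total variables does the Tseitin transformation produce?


The Tseitin transformation introduces one auxiliary variable per gate.
Total variables = inputs + gates = 21 + 53 = 74.

74


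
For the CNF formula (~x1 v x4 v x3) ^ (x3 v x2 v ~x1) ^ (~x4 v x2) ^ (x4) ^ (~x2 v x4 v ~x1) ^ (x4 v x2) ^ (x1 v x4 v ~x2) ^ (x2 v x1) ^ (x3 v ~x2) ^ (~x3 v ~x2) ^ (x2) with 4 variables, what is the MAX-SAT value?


Enumerate all 16 truth assignments.
For each, count how many of the 11 clauses are satisfied.
The formula is not fully satisfiable, so the maximum is below 11.
Maximum simultaneously satisfiable clauses = 10.

10


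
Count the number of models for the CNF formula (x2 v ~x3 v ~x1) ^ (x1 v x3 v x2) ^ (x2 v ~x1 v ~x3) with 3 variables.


Enumerate all 8 truth assignments over 3 variables.
Test each against every clause.
Satisfying assignments found: 6.

6


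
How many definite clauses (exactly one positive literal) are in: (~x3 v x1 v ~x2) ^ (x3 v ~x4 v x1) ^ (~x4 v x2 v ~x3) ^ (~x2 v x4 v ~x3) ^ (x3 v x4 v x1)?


A definite clause has exactly one positive literal.
Clause 1: 1 positive -> definite
Clause 2: 2 positive -> not definite
Clause 3: 1 positive -> definite
Clause 4: 1 positive -> definite
Clause 5: 3 positive -> not definite
Definite clause count = 3.

3


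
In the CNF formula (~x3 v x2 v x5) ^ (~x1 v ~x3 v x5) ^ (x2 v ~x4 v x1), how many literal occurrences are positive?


Scan each clause for unnegated literals.
Clause 1: 2 positive; Clause 2: 1 positive; Clause 3: 2 positive.
Total positive literal occurrences = 5.

5


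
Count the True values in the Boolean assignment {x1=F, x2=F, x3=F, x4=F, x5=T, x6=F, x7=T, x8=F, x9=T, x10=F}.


The weight is the number of variables assigned True.
True variables: x5, x7, x9.
Weight = 3.

3


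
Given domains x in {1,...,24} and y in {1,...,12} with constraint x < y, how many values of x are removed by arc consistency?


For the constraint x < y, x needs a supporting value in y's domain.
x can be at most 11 (one less than y's maximum).
Valid x values from domain: 11 out of 24.
Pruned = 24 - 11 = 13.

13


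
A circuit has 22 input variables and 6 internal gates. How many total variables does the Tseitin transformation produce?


The Tseitin transformation introduces one auxiliary variable per gate.
Total variables = inputs + gates = 22 + 6 = 28.

28


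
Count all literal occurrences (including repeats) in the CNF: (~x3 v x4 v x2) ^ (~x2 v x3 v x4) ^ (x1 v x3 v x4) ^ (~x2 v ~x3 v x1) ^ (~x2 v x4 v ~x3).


Clause lengths: 3, 3, 3, 3, 3.
Sum = 3 + 3 + 3 + 3 + 3 = 15.

15


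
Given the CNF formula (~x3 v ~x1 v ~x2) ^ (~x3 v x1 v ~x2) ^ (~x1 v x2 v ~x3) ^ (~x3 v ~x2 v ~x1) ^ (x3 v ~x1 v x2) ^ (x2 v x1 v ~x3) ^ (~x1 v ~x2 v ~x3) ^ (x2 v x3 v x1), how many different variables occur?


Identify each distinct variable in the formula.
Variables found: x1, x2, x3.
Total distinct variables = 3.

3


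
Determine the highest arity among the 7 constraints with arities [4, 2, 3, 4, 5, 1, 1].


The arities are: 4, 2, 3, 4, 5, 1, 1.
Scan for the maximum value.
Maximum arity = 5.

5


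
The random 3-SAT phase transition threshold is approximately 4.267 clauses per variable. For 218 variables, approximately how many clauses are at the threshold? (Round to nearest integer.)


The 3-SAT phase transition occurs at approximately 4.267 clauses per variable.
m = 4.267 * 218 = 930.206.
Rounded to nearest integer: 930.

930


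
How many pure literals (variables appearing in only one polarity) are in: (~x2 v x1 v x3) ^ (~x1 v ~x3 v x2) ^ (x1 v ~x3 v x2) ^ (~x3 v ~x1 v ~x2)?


A pure literal appears in only one polarity across all clauses.
No pure literals found.
Count = 0.

0


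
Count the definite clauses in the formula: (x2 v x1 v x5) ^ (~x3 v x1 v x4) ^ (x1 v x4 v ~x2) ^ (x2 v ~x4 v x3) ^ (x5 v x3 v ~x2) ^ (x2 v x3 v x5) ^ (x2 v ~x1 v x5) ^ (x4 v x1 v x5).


A definite clause has exactly one positive literal.
Clause 1: 3 positive -> not definite
Clause 2: 2 positive -> not definite
Clause 3: 2 positive -> not definite
Clause 4: 2 positive -> not definite
Clause 5: 2 positive -> not definite
Clause 6: 3 positive -> not definite
Clause 7: 2 positive -> not definite
Clause 8: 3 positive -> not definite
Definite clause count = 0.

0


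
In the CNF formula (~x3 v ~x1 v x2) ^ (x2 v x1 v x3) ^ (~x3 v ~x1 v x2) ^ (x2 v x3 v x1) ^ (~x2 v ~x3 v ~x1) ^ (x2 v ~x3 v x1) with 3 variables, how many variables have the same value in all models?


Find all satisfying assignments: 4 model(s).
Check which variables have the same value in every model.
No variable is fixed across all models.
Backbone size = 0.

0


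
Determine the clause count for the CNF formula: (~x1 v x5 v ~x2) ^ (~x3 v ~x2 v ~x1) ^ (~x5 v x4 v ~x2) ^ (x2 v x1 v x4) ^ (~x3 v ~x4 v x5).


Each group enclosed in parentheses joined by ^ is one clause.
Counting the conjuncts: 5 clauses.

5


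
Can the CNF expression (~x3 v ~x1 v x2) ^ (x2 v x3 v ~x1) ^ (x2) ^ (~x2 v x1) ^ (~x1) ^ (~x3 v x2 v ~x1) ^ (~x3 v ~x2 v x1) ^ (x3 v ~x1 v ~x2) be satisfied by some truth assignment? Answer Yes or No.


Check all 8 possible truth assignments.
Number of satisfying assignments found: 0.
The formula is unsatisfiable.

No


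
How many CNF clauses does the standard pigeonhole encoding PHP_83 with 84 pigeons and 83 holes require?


The PHP encoding has two parts:
1) At-least-one-hole clauses: 84 (one per pigeon, each with 83 literals).
2) At-most-one-pigeon-per-hole clauses: 83 holes * C(84,2) = 83 * 3486 = 289338.
Total clauses = 84 + 289338 = 289422.

289422


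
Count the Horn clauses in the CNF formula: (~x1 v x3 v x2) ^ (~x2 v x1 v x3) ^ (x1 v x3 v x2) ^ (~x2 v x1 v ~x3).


A Horn clause has at most one positive literal.
Clause 1: 2 positive lit(s) -> not Horn
Clause 2: 2 positive lit(s) -> not Horn
Clause 3: 3 positive lit(s) -> not Horn
Clause 4: 1 positive lit(s) -> Horn
Total Horn clauses = 1.

1


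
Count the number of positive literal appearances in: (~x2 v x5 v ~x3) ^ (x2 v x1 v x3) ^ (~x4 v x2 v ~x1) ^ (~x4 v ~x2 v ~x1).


Scan each clause for unnegated literals.
Clause 1: 1 positive; Clause 2: 3 positive; Clause 3: 1 positive; Clause 4: 0 positive.
Total positive literal occurrences = 5.

5


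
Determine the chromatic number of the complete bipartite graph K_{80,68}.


K_{80,68} is bipartite by definition: the two parts are independent sets, with every edge crossing between them.
Color all vertices in one part with color 1 and all vertices in the other part with color 2.
Since the graph has at least one edge, one color does not suffice.
Chromatic number = 2.

2


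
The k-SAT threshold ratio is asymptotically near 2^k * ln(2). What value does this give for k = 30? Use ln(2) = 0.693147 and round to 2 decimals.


Using the asymptotic formula: threshold ~ 2^k * ln(2).
2^30 = 1073741824.
1073741824 * 0.693147 = 744260924.08.

744260924.08
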